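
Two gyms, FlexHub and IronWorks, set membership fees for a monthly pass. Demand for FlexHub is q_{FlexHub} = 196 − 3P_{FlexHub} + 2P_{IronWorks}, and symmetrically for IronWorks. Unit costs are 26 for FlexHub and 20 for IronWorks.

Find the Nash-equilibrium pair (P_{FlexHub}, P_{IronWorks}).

67.375, 65.125

FlexHub's profit: π = (P_{FlexHub} − 26)(196 − 3P_{FlexHub} + 2P_{IronWorks}).
∂π/∂P_{FlexHub} = 274 − 6P_{FlexHub} + 2P_{IronWorks} = 0 ⇒ P_{FlexHub} = 137/3 + (1/3)P_{IronWorks}.
Similarly P_{IronWorks} = 128/3 + (1/3)P_{FlexHub}.
Plugging P_{IronWorks} into FlexHub's best response: P_{FlexHub} = 137/3 + (1/3)(128/3 + (1/3)P_{FlexHub}) ⇒ (8/9)P_{FlexHub} = 539/9, so P_{FlexHub} = 67.375.
Then P_{IronWorks} = 128/3 + (1/3)·67.375 = 65.125.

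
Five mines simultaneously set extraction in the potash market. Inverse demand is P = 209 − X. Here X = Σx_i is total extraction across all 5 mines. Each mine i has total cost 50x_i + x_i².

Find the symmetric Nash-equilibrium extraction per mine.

A representative mine's profit is π_i = x_i(209 − X) − 50x_i − x_i², with X = x_i + Σ_{j≠i} x_j.
First-order condition: 159 − 4x_i − Σ_{j≠i} x_j = 0.
With identical mines, set every x_j = x: then 159 − 4x − 4x = 0, i.e. x = 159/8 = 19.875.

19.875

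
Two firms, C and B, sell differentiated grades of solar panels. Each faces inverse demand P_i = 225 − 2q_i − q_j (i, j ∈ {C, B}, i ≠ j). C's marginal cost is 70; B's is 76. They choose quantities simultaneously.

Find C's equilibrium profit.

1971.92

Firm C's profit: π = q_C(225 − 2q_C − q_B) − 70q_C.
∂π/∂q_C = 155 − 4q_C − q_B = 0 ⇒ q_C = 38.75 − 0.25q_B.
Similarly q_B = 37.25 − 0.25q_C.
Plugging q_B into C's best response: q_C = 38.75 − 0.25(37.25 − 0.25q_C) ⇒ 0.9375q_C = 29.4375, so q_C = 31.4.
Then q_B = 37.25 − 0.25·31.4 = 29.4.
P_C = 225 − 2·31.4 − 29.4 = 132.8.
Profit = (132.8 − 70)·31.4 = 1971.92.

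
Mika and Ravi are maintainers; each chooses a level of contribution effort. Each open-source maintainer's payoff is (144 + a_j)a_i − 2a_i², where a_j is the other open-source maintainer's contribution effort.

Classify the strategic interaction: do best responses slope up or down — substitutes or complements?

strategic complements

Mika's payoff is (144 + a_R)a_M − 2a_M².
∂π/∂a_M = 144 + a_R − 4a_M = 0, so a_M = 36 + 0.25a_R.
The best-response slope da_M/da_R = 0.25 > 0: the reaction function is upward-sloping, so the choices are strategic complements.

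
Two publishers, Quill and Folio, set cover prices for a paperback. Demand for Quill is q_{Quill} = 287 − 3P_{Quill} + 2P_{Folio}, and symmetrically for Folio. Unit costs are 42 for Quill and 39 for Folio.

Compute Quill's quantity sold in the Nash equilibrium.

Quill's profit: π = (P_{Quill} − 42)(287 − 3P_{Quill} + 2P_{Folio}).
∂π/∂P_{Quill} = 413 − 6P_{Quill} + 2P_{Folio} = 0 ⇒ P_{Quill} = 413/6 + (1/3)P_{Folio}.
Similarly P_{Folio} = 202/3 + (1/3)P_{Quill}.
Plugging P_{Folio} into Quill's best response: P_{Quill} = 413/6 + (1/3)(202/3 + (1/3)P_{Quill}) ⇒ (8/9)P_{Quill} = 1643/18, so P_{Quill} = 102.6875.
Then P_{Folio} = 202/3 + (1/3)·102.6875 = 101.5625.
q_{Quill} = 287 − 3·102.6875 + 2·101.5625 = 182.0625.

182.0625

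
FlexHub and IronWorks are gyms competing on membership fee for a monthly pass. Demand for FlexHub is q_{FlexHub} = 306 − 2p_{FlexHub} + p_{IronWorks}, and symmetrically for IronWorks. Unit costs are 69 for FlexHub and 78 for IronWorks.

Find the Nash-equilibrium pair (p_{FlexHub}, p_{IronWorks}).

FlexHub's profit: π = (p_{FlexHub} − 69)(306 − 2p_{FlexHub} + p_{IronWorks}).
∂π/∂p_{FlexHub} = 444 − 4p_{FlexHub} + p_{IronWorks} = 0 ⇒ p_{FlexHub} = 111 + 0.25p_{IronWorks}.
Similarly p_{IronWorks} = 115.5 + 0.25p_{FlexHub}.
Solving the two reaction functions simultaneously: (1 − (0.25)(0.25))p_{FlexHub} = 111 + 0.25·115.5, so 0.9375p_{FlexHub} = 139.875 and p_{FlexHub} = 149.2.
Then p_{IronWorks} = 115.5 + 0.25·149.2 = 152.8.

149.2, 152.8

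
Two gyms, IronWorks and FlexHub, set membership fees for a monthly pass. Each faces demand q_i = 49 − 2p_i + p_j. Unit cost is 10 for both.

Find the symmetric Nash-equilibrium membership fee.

23

IronWorks's profit: π = (p_{IronWorks} − 10)(49 − 2p_{IronWorks} + p_{FlexHub}).
∂π/∂p_{IronWorks} = 69 − 4p_{IronWorks} + p_{FlexHub} = 0 ⇒ p_{IronWorks} = 17.25 + 0.25p_{FlexHub}.
The game is symmetric, so in equilibrium p_{FlexHub} = p_{IronWorks}: the reaction function gives 0.75p_{IronWorks} = 17.25, hence p_{IronWorks} = 23.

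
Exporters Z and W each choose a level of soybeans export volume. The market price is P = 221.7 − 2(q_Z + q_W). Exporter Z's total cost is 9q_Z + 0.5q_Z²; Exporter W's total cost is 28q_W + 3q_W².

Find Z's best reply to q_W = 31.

Exporter Z's profit: π = q_Z(221.7 − 2(q_Z + q_W)) − 9q_Z − 0.5q_Z².
∂π/∂q_Z = 212.7 − 5q_Z − 2q_W = 0, so q_Z = 42.54 − 0.4q_W.
At q_W = 31: q_Z = 42.54 − 0.4·31 = 30.14.

30.14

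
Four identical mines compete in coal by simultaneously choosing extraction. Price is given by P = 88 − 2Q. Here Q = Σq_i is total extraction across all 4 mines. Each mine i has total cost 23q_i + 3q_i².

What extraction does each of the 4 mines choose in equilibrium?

4.0625

A representative mine's profit is π_i = q_i(88 − 2Q) − 23q_i − 3q_i², with Q = q_i + Σ_{j≠i} q_j.
First-order condition: 65 − 10q_i − 2Σ_{j≠i} q_j = 0.
Imposing symmetry (q_j = q for all j) turns Σ_{j≠i} q_j into 3q, so 65 = 16q and q = 4.0625.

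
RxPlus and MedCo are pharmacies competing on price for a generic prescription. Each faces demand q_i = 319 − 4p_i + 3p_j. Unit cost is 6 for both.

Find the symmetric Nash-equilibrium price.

68.6

RxPlus's profit: π = (p_{RxPlus} − 6)(319 − 4p_{RxPlus} + 3p_{MedCo}).
∂π/∂p_{RxPlus} = 343 − 8p_{RxPlus} + 3p_{MedCo} = 0 ⇒ p_{RxPlus} = 42.875 + 0.375p_{MedCo}.
The game is symmetric, so in equilibrium p_{MedCo} = p_{RxPlus}: the reaction function gives 0.625p_{RxPlus} = 42.875, hence p_{RxPlus} = 68.6.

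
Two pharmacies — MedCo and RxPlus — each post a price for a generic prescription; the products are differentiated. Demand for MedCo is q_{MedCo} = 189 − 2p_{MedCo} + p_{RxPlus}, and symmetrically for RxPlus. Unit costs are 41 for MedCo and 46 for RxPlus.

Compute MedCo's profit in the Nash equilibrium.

5000

MedCo's profit: π = (p_{MedCo} − 41)(189 − 2p_{MedCo} + p_{RxPlus}).
∂π/∂p_{MedCo} = 271 − 4p_{MedCo} + p_{RxPlus} = 0 ⇒ p_{MedCo} = 67.75 + 0.25p_{RxPlus}.
Similarly p_{RxPlus} = 70.25 + 0.25p_{MedCo}.
Solving the two reaction functions simultaneously: (1 − (0.25)(0.25))p_{MedCo} = 67.75 + 0.25·70.25, so 0.9375p_{MedCo} = 85.3125 and p_{MedCo} = 91.
Then p_{RxPlus} = 70.25 + 0.25·91 = 93.
q_{MedCo} = 189 − 2·91 + 93 = 100.
Profit = (91 − 41)·100 = 5000.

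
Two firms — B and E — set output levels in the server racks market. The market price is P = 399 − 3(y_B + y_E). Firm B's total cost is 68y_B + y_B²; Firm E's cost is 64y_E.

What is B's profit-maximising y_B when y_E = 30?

Firm B's profit: π = y_B(399 − 3(y_B + y_E)) − 68y_B − y_B².
∂π/∂y_B = 331 − 8y_B − 3y_E = 0, so y_B = 41.375 − 0.375y_E.
At y_E = 30: y_B = 41.375 − 0.375·30 = 30.125.

30.125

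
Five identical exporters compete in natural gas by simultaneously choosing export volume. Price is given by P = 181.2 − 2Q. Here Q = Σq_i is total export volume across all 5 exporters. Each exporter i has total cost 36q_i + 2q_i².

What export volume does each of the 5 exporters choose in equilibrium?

A representative exporter's profit is π_i = q_i(181.2 − 2Q) − 36q_i − 2q_i², with Q = q_i + Σ_{j≠i} q_j.
First-order condition: 145.2 − 8q_i − 2Σ_{j≠i} q_j = 0.
In a symmetric equilibrium every exporter chooses the same q, so Σ_{j≠i} q_j = 4q. The condition becomes 145.2 − 16q = 0, giving q = 145.2/16 = 9.075.

9.075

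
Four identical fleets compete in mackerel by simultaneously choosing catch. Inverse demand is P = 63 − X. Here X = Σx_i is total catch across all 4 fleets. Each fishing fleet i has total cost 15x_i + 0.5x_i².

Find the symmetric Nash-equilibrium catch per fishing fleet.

A representative fishing fleet's profit is π_i = x_i(63 − X) − 15x_i − 0.5x_i², with X = x_i + Σ_{j≠i} x_j.
First-order condition: 48 − 3x_i − Σ_{j≠i} x_j = 0.
Imposing symmetry (x_j = x for all j) turns Σ_{j≠i} x_j into 3x, so 48 = 6x and x = 8.

8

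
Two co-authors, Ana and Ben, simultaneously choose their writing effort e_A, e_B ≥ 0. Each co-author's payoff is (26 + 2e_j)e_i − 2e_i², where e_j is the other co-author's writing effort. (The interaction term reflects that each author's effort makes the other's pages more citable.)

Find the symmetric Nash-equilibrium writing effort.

13

Ana's payoff is (26 + 2e_B)e_A − 2e_A².
∂π/∂e_A = 26 + 2e_B − 4e_A = 0, so e_A = 6.5 + 0.5e_B.
The game is symmetric, so in equilibrium e_B = e_A: the reaction function gives 0.5e_A = 6.5, hence e_A = 13.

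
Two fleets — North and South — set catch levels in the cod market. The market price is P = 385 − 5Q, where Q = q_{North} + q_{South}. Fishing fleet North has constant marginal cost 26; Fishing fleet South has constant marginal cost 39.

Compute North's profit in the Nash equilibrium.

3075.2

Fishing fleet North's profit: π = q_{North}(385 − 5(q_{North} + q_{South})) − 26q_{North}.
∂π/∂q_{North} = 359 − 10q_{North} − 5q_{South} = 0, so q_{North} = 35.9 − 0.5q_{South}.
By the same steps for South: q_{South} = 34.6 − 0.5q_{North}.
Substituting the second reaction function into the first: q_{North} = 35.9 − 0.5(34.6 − 0.5q_{North}), which gives 0.75q_{North} = 18.6 ⇒ q_{North} = 24.8.
Then q_{South} = 34.6 − 0.5·24.8 = 22.2.
Price P = 385 − 5·47 = 150.
North's profit: (150 − 26)·24.8 = 3075.2.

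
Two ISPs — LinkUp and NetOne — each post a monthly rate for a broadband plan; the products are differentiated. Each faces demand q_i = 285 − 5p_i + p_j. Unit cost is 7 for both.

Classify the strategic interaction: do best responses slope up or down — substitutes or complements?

strategic complements

LinkUp's profit: π = (p_{LinkUp} − 7)(285 − 5p_{LinkUp} + p_{NetOne}).
∂π/∂p_{LinkUp} = 320 − 10p_{LinkUp} + p_{NetOne} = 0 ⇒ p_{LinkUp} = 32 + 0.1p_{NetOne}.
The best-response slope dp_{LinkUp}/dp_{NetOne} = 0.1 > 0: the reaction function is upward-sloping, so the choices are strategic complements.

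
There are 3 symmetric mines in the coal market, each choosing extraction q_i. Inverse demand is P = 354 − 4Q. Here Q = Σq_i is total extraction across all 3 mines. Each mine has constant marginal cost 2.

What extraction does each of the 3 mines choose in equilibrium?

A representative mine's profit is π_i = q_i(354 − 4Q) − 2q_i, with Q = q_i + Σ_{j≠i} q_j.
First-order condition: 352 − 8q_i − 4Σ_{j≠i} q_j = 0.
With identical mines, set every q_j = q: then 352 − 8q − 8q = 0, i.e. q = 352/16 = 22.

22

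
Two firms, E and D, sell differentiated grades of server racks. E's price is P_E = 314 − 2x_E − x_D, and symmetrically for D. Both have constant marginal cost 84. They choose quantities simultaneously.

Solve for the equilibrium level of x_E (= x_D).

46

Firm E's profit: π = x_E(314 − 2x_E − x_D) − 84x_E.
∂π/∂x_E = 230 − 4x_E − x_D = 0 ⇒ x_E = 57.5 − 0.25x_D.
Setting x_E = x_D in the reaction function: x_E = 57.5 − 0.25x_E, so x_E = 57.5 / 1.25 = 46.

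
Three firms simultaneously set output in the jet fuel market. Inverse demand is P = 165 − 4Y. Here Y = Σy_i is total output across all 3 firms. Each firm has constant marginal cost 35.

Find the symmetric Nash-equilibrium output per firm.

8.125

A representative firm's profit is π_i = y_i(165 − 4Y) − 35y_i, with Y = y_i + Σ_{j≠i} y_j.
First-order condition: 130 − 8y_i − 4Σ_{j≠i} y_j = 0.
In a symmetric equilibrium every firm chooses the same y, so Σ_{j≠i} y_j = 2y. The condition becomes 130 − 16y = 0, giving y = 130/16 = 8.125.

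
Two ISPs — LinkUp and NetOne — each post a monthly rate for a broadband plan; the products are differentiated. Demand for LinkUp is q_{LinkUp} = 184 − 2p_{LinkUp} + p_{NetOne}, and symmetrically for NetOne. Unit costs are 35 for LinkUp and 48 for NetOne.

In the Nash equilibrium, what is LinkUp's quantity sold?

102.8

LinkUp's profit: π = (p_{LinkUp} − 35)(184 − 2p_{LinkUp} + p_{NetOne}).
∂π/∂p_{LinkUp} = 254 − 4p_{LinkUp} + p_{NetOne} = 0 ⇒ p_{LinkUp} = 63.5 + 0.25p_{NetOne}.
Similarly p_{NetOne} = 70 + 0.25p_{LinkUp}.
Solving the two reaction functions simultaneously: (1 − (0.25)(0.25))p_{LinkUp} = 63.5 + 0.25·70, so 0.9375p_{LinkUp} = 81 and p_{LinkUp} = 86.4.
Then p_{NetOne} = 70 + 0.25·86.4 = 91.6.
q_{LinkUp} = 184 − 2·86.4 + 91.6 = 102.8.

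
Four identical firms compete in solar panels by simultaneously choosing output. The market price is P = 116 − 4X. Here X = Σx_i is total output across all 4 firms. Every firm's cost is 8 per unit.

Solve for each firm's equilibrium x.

A representative firm's profit is π_i = x_i(116 − 4X) − 8x_i, with X = x_i + Σ_{j≠i} x_j.
First-order condition: 108 − 8x_i − 4Σ_{j≠i} x_j = 0.
In a symmetric equilibrium every firm chooses the same x, so Σ_{j≠i} x_j = 3x. The condition becomes 108 − 20x = 0, giving x = 108/20 = 5.4.

5.4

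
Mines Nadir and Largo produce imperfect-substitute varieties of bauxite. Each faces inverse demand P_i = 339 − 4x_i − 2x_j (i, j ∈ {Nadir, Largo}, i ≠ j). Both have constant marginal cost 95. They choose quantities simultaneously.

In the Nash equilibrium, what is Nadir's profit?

2381.44

Mine Nadir's profit: π = x_{Nadir}(339 − 4x_{Nadir} − 2x_{Largo}) − 95x_{Nadir}.
∂π/∂x_{Nadir} = 244 − 8x_{Nadir} − 2x_{Largo} = 0 ⇒ x_{Nadir} = 30.5 − 0.25x_{Largo}.
Setting x_{Nadir} = x_{Largo} in the reaction function: x_{Nadir} = 30.5 − 0.25x_{Nadir}, so x_{Nadir} = 30.5 / 1.25 = 24.4.
P_{Nadir} = 339 − 4·24.4 − 2·24.4 = 192.6.
Profit = (192.6 − 95)·24.4 = 2381.44.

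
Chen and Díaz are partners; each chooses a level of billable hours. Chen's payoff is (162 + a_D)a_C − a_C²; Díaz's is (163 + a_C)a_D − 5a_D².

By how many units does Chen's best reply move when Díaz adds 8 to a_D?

Expanding Chen's payoff: 162a_C + a_Da_C − a_C².
∂π/∂a_C = 162 + a_D − 2a_C = 0, so a_C = 81 + 0.5a_D.
The reaction-function slope is 0.5, so an 8-unit rise in a_D moves a_C by 0.5 × 8 = 4. Chen's best response rises — the actions are strategic complements.

4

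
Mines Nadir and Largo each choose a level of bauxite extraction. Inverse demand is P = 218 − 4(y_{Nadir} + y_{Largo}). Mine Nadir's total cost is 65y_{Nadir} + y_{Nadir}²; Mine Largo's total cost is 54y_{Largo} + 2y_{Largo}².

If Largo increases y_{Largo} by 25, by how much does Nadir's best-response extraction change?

Mine Nadir's profit: π = y_{Nadir}(218 − 4(y_{Nadir} + y_{Largo})) − 65y_{Nadir} − y_{Nadir}².
∂π/∂y_{Nadir} = 153 − 10y_{Nadir} − 4y_{Largo} = 0, so y_{Nadir} = 15.3 − 0.4y_{Largo}.
The reaction-function slope is −0.4, so a 25-unit rise in y_{Largo} moves y_{Nadir} by −0.4 × 25 = −10. Nadir's best response falls — the actions are strategic substitutes.

-10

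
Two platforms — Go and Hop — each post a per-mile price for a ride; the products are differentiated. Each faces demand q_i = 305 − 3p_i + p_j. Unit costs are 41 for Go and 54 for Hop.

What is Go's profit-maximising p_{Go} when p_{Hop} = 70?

83

Go's profit: π = (p_{Go} − 41)(305 − 3p_{Go} + p_{Hop}).
∂π/∂p_{Go} = 428 − 6p_{Go} + p_{Hop} = 0 ⇒ p_{Go} = 214/3 + (1/6)p_{Hop}.
At p_{Hop} = 70: p_{Go} = 214/3 + (1/6)·70 = 83.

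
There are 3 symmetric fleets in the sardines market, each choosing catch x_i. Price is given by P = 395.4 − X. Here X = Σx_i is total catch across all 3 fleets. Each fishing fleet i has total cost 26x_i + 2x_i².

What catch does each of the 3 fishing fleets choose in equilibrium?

A representative fishing fleet's profit is π_i = x_i(395.4 − X) − 26x_i − 2x_i², with X = x_i + Σ_{j≠i} x_j.
First-order condition: 369.4 − 6x_i − Σ_{j≠i} x_j = 0.
Imposing symmetry (x_j = x for all j) turns Σ_{j≠i} x_j into 2x, so 369.4 = 8x and x = 46.175.

46.175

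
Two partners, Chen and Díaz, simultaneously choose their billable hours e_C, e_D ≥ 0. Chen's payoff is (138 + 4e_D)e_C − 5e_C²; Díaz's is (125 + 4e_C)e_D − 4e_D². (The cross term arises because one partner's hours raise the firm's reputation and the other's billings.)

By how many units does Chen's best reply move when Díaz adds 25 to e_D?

Expanding Chen's payoff: 138e_C + 4e_De_C − 5e_C².
∂π/∂e_C = 138 + 4e_D − 10e_C = 0, so e_C = 13.8 + 0.4e_D.
The reaction-function slope is 0.4, so a 25-unit rise in e_D moves e_C by 0.4 × 25 = 10. Chen's best response rises — the actions are strategic complements.

10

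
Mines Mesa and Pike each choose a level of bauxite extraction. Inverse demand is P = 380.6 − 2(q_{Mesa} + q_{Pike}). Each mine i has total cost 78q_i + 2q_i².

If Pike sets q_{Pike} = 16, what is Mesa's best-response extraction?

33.825

Mine Mesa's profit: π = q_{Mesa}(380.6 − 2(q_{Mesa} + q_{Pike})) − 78q_{Mesa} − 2q_{Mesa}².
∂π/∂q_{Mesa} = 302.6 − 8q_{Mesa} − 2q_{Pike} = 0, so q_{Mesa} = 37.825 − 0.25q_{Pike}.
At q_{Pike} = 16: q_{Mesa} = 37.825 − 0.25·16 = 33.825.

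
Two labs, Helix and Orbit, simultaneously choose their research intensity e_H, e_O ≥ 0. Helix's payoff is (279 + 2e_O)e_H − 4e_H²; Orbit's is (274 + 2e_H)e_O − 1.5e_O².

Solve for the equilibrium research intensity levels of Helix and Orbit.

69.25, 137.5

Expanding Helix's payoff: 279e_H + 2e_Oe_H − 4e_H².
∂π/∂e_H = 279 + 2e_O − 8e_H = 0, so e_H = 34.875 + 0.25e_O.
Likewise for Orbit: e_O = 274/3 + (2/3)e_H.
Solving the two reaction functions simultaneously: (1 − (0.25)(2/3))e_H = 34.875 + 0.25·(274/3), so (5/6)e_H = 1385/24 and e_H = 69.25.
Then e_O = 274/3 + (2/3)·69.25 = 137.5.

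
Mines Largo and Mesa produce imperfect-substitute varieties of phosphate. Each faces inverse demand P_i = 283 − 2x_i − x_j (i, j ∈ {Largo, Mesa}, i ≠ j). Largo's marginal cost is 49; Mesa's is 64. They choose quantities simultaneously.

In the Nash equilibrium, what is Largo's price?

144.6

Mine Largo's profit: π = x_{Largo}(283 − 2x_{Largo} − x_{Mesa}) − 49x_{Largo}.
∂π/∂x_{Largo} = 234 − 4x_{Largo} − x_{Mesa} = 0 ⇒ x_{Largo} = 58.5 − 0.25x_{Mesa}.
Similarly x_{Mesa} = 54.75 − 0.25x_{Largo}.
Solving the two reaction functions simultaneously: (1 − (−0.25)(−0.25))x_{Largo} = 58.5 − 0.25·54.75, so 0.9375x_{Largo} = 44.8125 and x_{Largo} = 47.8.
Then x_{Mesa} = 54.75 − 0.25·47.8 = 42.8.
P_{Largo} = 283 − 2·47.8 − 42.8 = 144.6.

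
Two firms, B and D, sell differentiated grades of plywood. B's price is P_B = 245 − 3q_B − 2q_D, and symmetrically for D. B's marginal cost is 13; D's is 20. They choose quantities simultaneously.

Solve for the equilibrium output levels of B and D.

29.4375, 27.6875

Firm B's profit: π = q_B(245 − 3q_B − 2q_D) − 13q_B.
∂π/∂q_B = 232 − 6q_B − 2q_D = 0 ⇒ q_B = 116/3 − (1/3)q_D.
Similarly q_D = 37.5 − (1/3)q_B.
Plugging q_D into B's best response: q_B = 116/3 − (1/3)(37.5 − (1/3)q_B) ⇒ (8/9)q_B = 157/6, so q_B = 29.4375.
Then q_D = 37.5 − (1/3)·29.4375 = 27.6875.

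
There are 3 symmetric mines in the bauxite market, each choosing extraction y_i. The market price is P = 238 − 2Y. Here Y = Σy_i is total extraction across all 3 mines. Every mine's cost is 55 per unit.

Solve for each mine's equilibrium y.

22.875

A representative mine's profit is π_i = y_i(238 − 2Y) − 55y_i, with Y = y_i + Σ_{j≠i} y_j.
First-order condition: 183 − 4y_i − 2Σ_{j≠i} y_j = 0.
With identical mines, set every y_j = y: then 183 − 4y − 4y = 0, i.e. y = 183/8 = 22.875.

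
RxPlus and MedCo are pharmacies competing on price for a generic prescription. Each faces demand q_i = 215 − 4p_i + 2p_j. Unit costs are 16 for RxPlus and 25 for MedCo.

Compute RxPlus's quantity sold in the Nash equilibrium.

RxPlus's profit: π = (p_{RxPlus} − 16)(215 − 4p_{RxPlus} + 2p_{MedCo}).
∂π/∂p_{RxPlus} = 279 − 8p_{RxPlus} + 2p_{MedCo} = 0 ⇒ p_{RxPlus} = 34.875 + 0.25p_{MedCo}.
Similarly p_{MedCo} = 39.375 + 0.25p_{RxPlus}.
Substituting the second reaction function into the first: p_{RxPlus} = 34.875 + 0.25(39.375 + 0.25p_{RxPlus}), which gives 0.9375p_{RxPlus} = 1431/32 ⇒ p_{RxPlus} = 47.7.
Then p_{MedCo} = 39.375 + 0.25·47.7 = 51.3.
q_{RxPlus} = 215 − 4·47.7 + 2·51.3 = 126.8.

126.8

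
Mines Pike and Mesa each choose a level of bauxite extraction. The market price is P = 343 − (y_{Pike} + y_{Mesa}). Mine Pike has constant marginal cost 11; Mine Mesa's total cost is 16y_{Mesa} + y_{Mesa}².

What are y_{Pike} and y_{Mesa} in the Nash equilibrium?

143, 46

Mine Pike's profit: π = y_{Pike}(343 − (y_{Pike} + y_{Mesa})) − 11y_{Pike}.
∂π/∂y_{Pike} = 332 − 2y_{Pike} − y_{Mesa} = 0, so y_{Pike} = 166 − 0.5y_{Mesa}.
For Mesa: ∂π/∂y_{Mesa} = 327 − 4y_{Mesa} − y_{Pike} = 0 ⇒ y_{Mesa} = 81.75 − 0.25y_{Pike}.
Plugging y_{Mesa} into Pike's best response: y_{Pike} = 166 − 0.5(81.75 − 0.25y_{Pike}) ⇒ 0.875y_{Pike} = 125.125, so y_{Pike} = 143.
Then y_{Mesa} = 81.75 − 0.25·143 = 46.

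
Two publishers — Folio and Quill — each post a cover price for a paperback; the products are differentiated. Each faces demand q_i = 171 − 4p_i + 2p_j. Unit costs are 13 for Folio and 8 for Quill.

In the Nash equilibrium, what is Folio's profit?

2209

Folio's profit: π = (p_{Folio} − 13)(171 − 4p_{Folio} + 2p_{Quill}).
∂π/∂p_{Folio} = 223 − 8p_{Folio} + 2p_{Quill} = 0 ⇒ p_{Folio} = 27.875 + 0.25p_{Quill}.
Similarly p_{Quill} = 25.375 + 0.25p_{Folio}.
Plugging p_{Quill} into Folio's best response: p_{Folio} = 27.875 + 0.25(25.375 + 0.25p_{Folio}) ⇒ 0.9375p_{Folio} = 1095/32, so p_{Folio} = 36.5.
Then p_{Quill} = 25.375 + 0.25·36.5 = 34.5.
q_{Folio} = 171 − 4·36.5 + 2·34.5 = 94.
Profit = (36.5 − 13)·94 = 2209.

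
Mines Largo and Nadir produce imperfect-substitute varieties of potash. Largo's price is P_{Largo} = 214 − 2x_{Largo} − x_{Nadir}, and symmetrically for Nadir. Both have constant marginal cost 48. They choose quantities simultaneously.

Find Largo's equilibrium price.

114.4

Mine Largo's profit: π = x_{Largo}(214 − 2x_{Largo} − x_{Nadir}) − 48x_{Largo}.
∂π/∂x_{Largo} = 166 − 4x_{Largo} − x_{Nadir} = 0 ⇒ x_{Largo} = 41.5 − 0.25x_{Nadir}.
Setting x_{Largo} = x_{Nadir} in the reaction function: x_{Largo} = 41.5 − 0.25x_{Largo}, so x_{Largo} = 41.5 / 1.25 = 33.2.
P_{Largo} = 214 − 2·33.2 − 33.2 = 114.4.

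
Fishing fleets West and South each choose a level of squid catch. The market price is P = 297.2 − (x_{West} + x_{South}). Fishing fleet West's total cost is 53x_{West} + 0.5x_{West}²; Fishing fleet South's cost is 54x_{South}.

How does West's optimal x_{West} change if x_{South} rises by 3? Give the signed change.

-1

Fishing fleet West's profit: π = x_{West}(297.2 − (x_{West} + x_{South})) − 53x_{West} − 0.5x_{West}².
∂π/∂x_{West} = 244.2 − 3x_{West} − x_{South} = 0, so x_{West} = 81.4 − (1/3)x_{South}.
The reaction-function slope is −1/3, so a 3-unit rise in x_{South} moves x_{West} by −1/3 × 3 = −1. West's best response falls — the actions are strategic substitutes.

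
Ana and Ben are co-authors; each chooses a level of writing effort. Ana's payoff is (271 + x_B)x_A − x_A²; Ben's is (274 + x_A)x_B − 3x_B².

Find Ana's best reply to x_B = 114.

Expanding Ana's payoff: 271x_A + x_Bx_A − x_A².
∂π/∂x_A = 271 + x_B − 2x_A = 0, so x_A = 135.5 + 0.5x_B.
At x_B = 114: x_A = 135.5 + 0.5·114 = 192.5.

192.5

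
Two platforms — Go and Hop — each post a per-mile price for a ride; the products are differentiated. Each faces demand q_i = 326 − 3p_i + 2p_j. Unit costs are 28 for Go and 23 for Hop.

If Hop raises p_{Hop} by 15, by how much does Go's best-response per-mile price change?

5

Go's profit: π = (p_{Go} − 28)(326 − 3p_{Go} + 2p_{Hop}).
∂π/∂p_{Go} = 410 − 6p_{Go} + 2p_{Hop} = 0 ⇒ p_{Go} = 205/3 + (1/3)p_{Hop}.
The reaction-function slope is 1/3, so a 15-unit rise in p_{Hop} moves p_{Go} by 1/3 × 15 = 5. Go's best response rises — the actions are strategic complements.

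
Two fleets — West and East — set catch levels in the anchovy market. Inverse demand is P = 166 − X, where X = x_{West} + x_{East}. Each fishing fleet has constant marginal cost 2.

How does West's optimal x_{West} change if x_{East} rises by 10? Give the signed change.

-5

Fishing fleet West's profit: π = x_{West}(166 − (x_{West} + x_{East})) − 2x_{West}.
∂π/∂x_{West} = 164 − 2x_{West} − x_{East} = 0, so x_{West} = 82 − 0.5x_{East}.
The reaction-function slope is −0.5, so a 10-unit rise in x_{East} moves x_{West} by −0.5 × 10 = −5. West's best response falls — the actions are strategic substitutes.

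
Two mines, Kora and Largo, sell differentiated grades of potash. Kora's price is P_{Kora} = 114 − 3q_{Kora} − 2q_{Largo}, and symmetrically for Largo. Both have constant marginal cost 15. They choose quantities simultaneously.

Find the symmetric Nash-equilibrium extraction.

12.375

Mine Kora's profit: π = q_{Kora}(114 − 3q_{Kora} − 2q_{Largo}) − 15q_{Kora}.
∂π/∂q_{Kora} = 99 − 6q_{Kora} − 2q_{Largo} = 0 ⇒ q_{Kora} = 16.5 − (1/3)q_{Largo}.
The game is symmetric, so in equilibrium q_{Largo} = q_{Kora}: the reaction function gives (4/3)q_{Kora} = 16.5, hence q_{Kora} = 12.375.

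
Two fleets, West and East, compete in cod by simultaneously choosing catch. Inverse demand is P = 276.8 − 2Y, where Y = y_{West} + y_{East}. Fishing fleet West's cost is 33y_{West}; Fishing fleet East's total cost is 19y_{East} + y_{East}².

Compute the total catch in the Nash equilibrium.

Fishing fleet West's profit: π = y_{West}(276.8 − 2(y_{West} + y_{East})) − 33y_{West}.
∂π/∂y_{West} = 243.8 − 4y_{West} − 2y_{East} = 0, so y_{West} = 60.95 − 0.5y_{East}.
For East: ∂π/∂y_{East} = 257.8 − 6y_{East} − 2y_{West} = 0 ⇒ y_{East} = 1289/30 − (1/3)y_{West}.
Plugging y_{East} into West's best response: y_{West} = 60.95 − 0.5(1289/30 − (1/3)y_{West}) ⇒ (5/6)y_{West} = 592/15, so y_{West} = 47.36.
Then y_{East} = 1289/30 − (1/3)·47.36 = 27.18.
Total catch: 47.36 + 27.18 = 74.54.

74.54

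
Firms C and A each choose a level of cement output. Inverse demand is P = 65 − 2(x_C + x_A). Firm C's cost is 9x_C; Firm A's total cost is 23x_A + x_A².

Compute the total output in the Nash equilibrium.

15.4

Firm C's profit: π = x_C(65 − 2(x_C + x_A)) − 9x_C.
∂π/∂x_C = 56 − 4x_C − 2x_A = 0, so x_C = 14 − 0.5x_A.
For A: ∂π/∂x_A = 42 − 6x_A − 2x_C = 0 ⇒ x_A = 7 − (1/3)x_C.
Plugging x_A into C's best response: x_C = 14 − 0.5(7 − (1/3)x_C) ⇒ (5/6)x_C = 10.5, so x_C = 12.6.
Then x_A = 7 − (1/3)·12.6 = 2.8.
Total output: 12.6 + 2.8 = 15.4.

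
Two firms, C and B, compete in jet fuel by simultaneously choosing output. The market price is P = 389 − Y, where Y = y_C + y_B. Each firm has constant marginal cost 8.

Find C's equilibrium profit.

Firm C's profit: π = y_C(389 − (y_C + y_B)) − 8y_C.
∂π/∂y_C = 381 − 2y_C − y_B = 0, so y_C = 190.5 − 0.5y_B.
The game is symmetric, so in equilibrium y_B = y_C: the reaction function gives 1.5y_C = 190.5, hence y_C = 127.
Price P = 389 − 254 = 135.
C's profit: (135 − 8)·127 = 16129.

16129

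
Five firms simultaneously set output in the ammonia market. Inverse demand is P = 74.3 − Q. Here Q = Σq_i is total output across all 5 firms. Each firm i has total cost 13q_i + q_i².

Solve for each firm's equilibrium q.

A representative firm's profit is π_i = q_i(74.3 − Q) − 13q_i − q_i², with Q = q_i + Σ_{j≠i} q_j.
First-order condition: 61.3 − 4q_i − Σ_{j≠i} q_j = 0.
Imposing symmetry (q_j = q for all j) turns Σ_{j≠i} q_j into 4q, so 61.3 = 8q and q = 7.6625.

7.6625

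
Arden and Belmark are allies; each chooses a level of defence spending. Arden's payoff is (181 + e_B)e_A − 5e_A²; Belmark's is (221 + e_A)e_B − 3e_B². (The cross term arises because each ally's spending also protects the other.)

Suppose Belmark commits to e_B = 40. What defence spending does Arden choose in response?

Expanding Arden's payoff: 181e_A + e_Be_A − 5e_A².
∂π/∂e_A = 181 + e_B − 10e_A = 0, so e_A = 18.1 + 0.1e_B.
At e_B = 40: e_A = 18.1 + 0.1·40 = 22.1.

22.1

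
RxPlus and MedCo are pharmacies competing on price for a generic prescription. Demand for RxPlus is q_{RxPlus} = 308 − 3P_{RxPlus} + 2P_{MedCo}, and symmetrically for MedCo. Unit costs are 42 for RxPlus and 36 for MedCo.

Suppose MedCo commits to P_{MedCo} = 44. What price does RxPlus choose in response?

87

RxPlus's profit: π = (P_{RxPlus} − 42)(308 − 3P_{RxPlus} + 2P_{MedCo}).
∂π/∂P_{RxPlus} = 434 − 6P_{RxPlus} + 2P_{MedCo} = 0 ⇒ P_{RxPlus} = 217/3 + (1/3)P_{MedCo}.
At P_{MedCo} = 44: P_{RxPlus} = 217/3 + (1/3)·44 = 87.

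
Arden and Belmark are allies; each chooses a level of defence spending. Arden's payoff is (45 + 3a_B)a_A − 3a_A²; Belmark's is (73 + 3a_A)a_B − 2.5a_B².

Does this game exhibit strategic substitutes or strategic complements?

Expanding Arden's payoff: 45a_A + 3a_Ba_A − 3a_A².
∂π/∂a_A = 45 + 3a_B − 6a_A = 0, so a_A = 7.5 + 0.5a_B.
The best-response slope da_A/da_B = 0.5 > 0: the reaction function is upward-sloping, so the choices are strategic complements.

strategic complements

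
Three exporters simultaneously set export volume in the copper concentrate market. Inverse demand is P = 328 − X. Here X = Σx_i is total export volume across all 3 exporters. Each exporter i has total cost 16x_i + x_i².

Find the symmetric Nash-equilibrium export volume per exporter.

A representative exporter's profit is π_i = x_i(328 − X) − 16x_i − x_i², with X = x_i + Σ_{j≠i} x_j.
First-order condition: 312 − 4x_i − Σ_{j≠i} x_j = 0.
In a symmetric equilibrium every exporter chooses the same x, so Σ_{j≠i} x_j = 2x. The condition becomes 312 − 6x = 0, giving x = 312/6 = 52.

52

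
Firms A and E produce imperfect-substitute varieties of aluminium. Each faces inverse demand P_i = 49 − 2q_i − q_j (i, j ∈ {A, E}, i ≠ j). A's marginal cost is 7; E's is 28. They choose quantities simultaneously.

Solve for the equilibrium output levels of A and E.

Firm A's profit: π = q_A(49 − 2q_A − q_E) − 7q_A.
∂π/∂q_A = 42 − 4q_A − q_E = 0 ⇒ q_A = 10.5 − 0.25q_E.
Similarly q_E = 5.25 − 0.25q_A.
Solving the two reaction functions simultaneously: (1 − (−0.25)(−0.25))q_A = 10.5 − 0.25·5.25, so 0.9375q_A = 9.1875 and q_A = 9.8.
Then q_E = 5.25 − 0.25·9.8 = 2.8.

9.8, 2.8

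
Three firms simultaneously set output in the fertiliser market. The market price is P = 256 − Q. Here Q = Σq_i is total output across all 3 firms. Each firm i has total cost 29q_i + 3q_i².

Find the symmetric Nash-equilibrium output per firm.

22.7

A representative firm's profit is π_i = q_i(256 − Q) − 29q_i − 3q_i², with Q = q_i + Σ_{j≠i} q_j.
First-order condition: 227 − 8q_i − Σ_{j≠i} q_j = 0.
Imposing symmetry (q_j = q for all j) turns Σ_{j≠i} q_j into 2q, so 227 = 10q and q = 22.7.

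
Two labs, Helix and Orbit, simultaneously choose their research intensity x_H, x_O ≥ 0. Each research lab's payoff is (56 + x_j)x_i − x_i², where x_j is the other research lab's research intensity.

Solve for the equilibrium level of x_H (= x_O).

Helix's payoff is (56 + x_O)x_H − x_H².
∂π/∂x_H = 56 + x_O − 2x_H = 0, so x_H = 28 + 0.5x_O.
Setting x_H = x_O in the reaction function: x_H = 28 + 0.5x_H, so x_H = 28 / 0.5 = 56.

56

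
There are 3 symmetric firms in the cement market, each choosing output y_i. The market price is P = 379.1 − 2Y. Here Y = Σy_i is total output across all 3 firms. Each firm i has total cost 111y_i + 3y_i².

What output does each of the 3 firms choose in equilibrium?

A representative firm's profit is π_i = y_i(379.1 − 2Y) − 111y_i − 3y_i², with Y = y_i + Σ_{j≠i} y_j.
First-order condition: 268.1 − 10y_i − 2Σ_{j≠i} y_j = 0.
In a symmetric equilibrium every firm chooses the same y, so Σ_{j≠i} y_j = 2y. The condition becomes 268.1 − 14y = 0, giving y = 268.1/14 = 19.15.

19.15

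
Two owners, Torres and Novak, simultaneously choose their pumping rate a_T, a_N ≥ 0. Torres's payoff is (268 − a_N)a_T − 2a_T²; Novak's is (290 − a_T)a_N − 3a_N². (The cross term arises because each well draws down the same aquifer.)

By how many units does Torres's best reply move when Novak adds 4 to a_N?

-1

Expanding Torres's payoff: 268a_T − a_Na_T − 2a_T².
∂π/∂a_T = 268 − a_N − 4a_T = 0, so a_T = 67 − 0.25a_N.
The reaction-function slope is −0.25, so a 4-unit rise in a_N moves a_T by −0.25 × 4 = −1. Torres's best response falls — the actions are strategic substitutes.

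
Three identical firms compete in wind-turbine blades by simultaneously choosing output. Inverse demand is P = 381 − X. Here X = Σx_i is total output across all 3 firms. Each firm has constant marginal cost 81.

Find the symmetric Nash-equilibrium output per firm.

A representative firm's profit is π_i = x_i(381 − X) − 81x_i, with X = x_i + Σ_{j≠i} x_j.
First-order condition: 300 − 2x_i − Σ_{j≠i} x_j = 0.
In a symmetric equilibrium every firm chooses the same x, so Σ_{j≠i} x_j = 2x. The condition becomes 300 − 4x = 0, giving x = 300/4 = 75.

75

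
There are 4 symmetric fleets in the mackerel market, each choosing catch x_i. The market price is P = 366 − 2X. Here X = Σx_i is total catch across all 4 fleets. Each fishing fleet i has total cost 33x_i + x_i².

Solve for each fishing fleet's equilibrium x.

A representative fishing fleet's profit is π_i = x_i(366 − 2X) − 33x_i − x_i², with X = x_i + Σ_{j≠i} x_j.
First-order condition: 333 − 6x_i − 2Σ_{j≠i} x_j = 0.
Imposing symmetry (x_j = x for all j) turns Σ_{j≠i} x_j into 3x, so 333 = 12x and x = 27.75.

27.75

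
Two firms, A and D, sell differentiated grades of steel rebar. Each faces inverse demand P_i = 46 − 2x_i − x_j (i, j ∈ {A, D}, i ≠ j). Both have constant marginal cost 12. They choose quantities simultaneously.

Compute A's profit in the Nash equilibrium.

Firm A's profit: π = x_A(46 − 2x_A − x_D) − 12x_A.
∂π/∂x_A = 34 − 4x_A − x_D = 0 ⇒ x_A = 8.5 − 0.25x_D.
The game is symmetric, so in equilibrium x_D = x_A: the reaction function gives 1.25x_A = 8.5, hence x_A = 6.8.
P_A = 46 − 2·6.8 − 6.8 = 25.6.
Profit = (25.6 − 12)·6.8 = 92.48.

92.48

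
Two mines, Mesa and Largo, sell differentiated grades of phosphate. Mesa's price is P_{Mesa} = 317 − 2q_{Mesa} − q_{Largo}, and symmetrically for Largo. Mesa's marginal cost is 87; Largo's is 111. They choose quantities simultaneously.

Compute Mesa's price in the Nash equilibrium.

Mine Mesa's profit: π = q_{Mesa}(317 − 2q_{Mesa} − q_{Largo}) − 87q_{Mesa}.
∂π/∂q_{Mesa} = 230 − 4q_{Mesa} − q_{Largo} = 0 ⇒ q_{Mesa} = 57.5 − 0.25q_{Largo}.
Similarly q_{Largo} = 51.5 − 0.25q_{Mesa}.
Solving the two reaction functions simultaneously: (1 − (−0.25)(−0.25))q_{Mesa} = 57.5 − 0.25·51.5, so 0.9375q_{Mesa} = 44.625 and q_{Mesa} = 47.6.
Then q_{Largo} = 51.5 − 0.25·47.6 = 39.6.
P_{Mesa} = 317 − 2·47.6 − 39.6 = 182.2.

182.2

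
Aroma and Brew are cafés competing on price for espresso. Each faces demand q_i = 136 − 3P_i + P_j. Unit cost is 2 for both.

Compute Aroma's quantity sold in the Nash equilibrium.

Aroma's profit: π = (P_{Aroma} − 2)(136 − 3P_{Aroma} + P_{Brew}).
∂π/∂P_{Aroma} = 142 − 6P_{Aroma} + P_{Brew} = 0 ⇒ P_{Aroma} = 71/3 + (1/6)P_{Brew}.
By symmetry P_{Brew} = P_{Aroma}; substituting into the reaction function, (5/6)P_{Aroma} = 71/3 and P_{Aroma} = 28.4.
q_{Aroma} = 136 − 3·28.4 + 28.4 = 79.2.

79.2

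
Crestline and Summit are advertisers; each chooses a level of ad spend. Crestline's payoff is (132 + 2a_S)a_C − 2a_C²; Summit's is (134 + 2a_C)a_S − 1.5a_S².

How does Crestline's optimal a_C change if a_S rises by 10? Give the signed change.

5

Expanding Crestline's payoff: 132a_C + 2a_Sa_C − 2a_C².
∂π/∂a_C = 132 + 2a_S − 4a_C = 0, so a_C = 33 + 0.5a_S.
The reaction-function slope is 0.5, so a 10-unit rise in a_S moves a_C by 0.5 × 10 = 5. Crestline's best response rises — the actions are strategic complements.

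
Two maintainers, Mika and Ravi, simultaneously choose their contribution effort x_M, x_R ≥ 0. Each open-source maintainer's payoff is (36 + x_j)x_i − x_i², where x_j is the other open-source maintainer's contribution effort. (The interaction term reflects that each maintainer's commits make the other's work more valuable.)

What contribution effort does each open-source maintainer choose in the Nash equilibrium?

36

Mika's payoff is (36 + x_R)x_M − x_M².
∂π/∂x_M = 36 + x_R − 2x_M = 0, so x_M = 18 + 0.5x_R.
The game is symmetric, so in equilibrium x_R = x_M: the reaction function gives 0.5x_M = 18, hence x_M = 36.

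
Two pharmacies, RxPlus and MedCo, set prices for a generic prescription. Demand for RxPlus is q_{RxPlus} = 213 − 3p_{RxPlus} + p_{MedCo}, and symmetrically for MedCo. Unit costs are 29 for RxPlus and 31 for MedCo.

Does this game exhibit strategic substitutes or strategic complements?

RxPlus's profit: π = (p_{RxPlus} − 29)(213 − 3p_{RxPlus} + p_{MedCo}).
∂π/∂p_{RxPlus} = 300 − 6p_{RxPlus} + p_{MedCo} = 0 ⇒ p_{RxPlus} = 50 + (1/6)p_{MedCo}.
The best-response slope dp_{RxPlus}/dp_{MedCo} = 1/6 > 0: the reaction function is upward-sloping, so the choices are strategic complements.

strategic complements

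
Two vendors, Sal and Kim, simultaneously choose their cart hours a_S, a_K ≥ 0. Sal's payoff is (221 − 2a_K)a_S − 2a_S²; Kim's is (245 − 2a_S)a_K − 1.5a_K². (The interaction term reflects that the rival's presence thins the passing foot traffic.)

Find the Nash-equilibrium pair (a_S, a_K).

21.625, 67.25

Expanding Sal's payoff: 221a_S − 2a_Ka_S − 2a_S².
∂π/∂a_S = 221 − 2a_K − 4a_S = 0, so a_S = 55.25 − 0.5a_K.
Likewise for Kim: a_K = 245/3 − (2/3)a_S.
Substituting the second reaction function into the first: a_S = 55.25 − 0.5(245/3 − (2/3)a_S), which gives (2/3)a_S = 173/12 ⇒ a_S = 21.625.
Then a_K = 245/3 − (2/3)·21.625 = 67.25.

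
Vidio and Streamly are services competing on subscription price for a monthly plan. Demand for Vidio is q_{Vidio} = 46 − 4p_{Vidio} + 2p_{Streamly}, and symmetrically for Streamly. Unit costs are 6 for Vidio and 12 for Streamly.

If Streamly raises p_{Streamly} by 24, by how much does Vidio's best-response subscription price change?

Vidio's profit: π = (p_{Vidio} − 6)(46 − 4p_{Vidio} + 2p_{Streamly}).
∂π/∂p_{Vidio} = 70 − 8p_{Vidio} + 2p_{Streamly} = 0 ⇒ p_{Vidio} = 8.75 + 0.25p_{Streamly}.
The reaction-function slope is 0.25, so a 24-unit rise in p_{Streamly} moves p_{Vidio} by 0.25 × 24 = 6. Vidio's best response rises — the actions are strategic complements.

6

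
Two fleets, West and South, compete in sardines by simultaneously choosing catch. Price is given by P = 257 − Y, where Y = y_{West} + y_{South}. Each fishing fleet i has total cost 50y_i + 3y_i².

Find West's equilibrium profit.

Fishing fleet West's profit: π = y_{West}(257 − (y_{West} + y_{South})) − 50y_{West} − 3y_{West}².
∂π/∂y_{West} = 207 − 8y_{West} − y_{South} = 0, so y_{West} = 25.875 − 0.125y_{South}.
Setting y_{West} = y_{South} in the reaction function: y_{West} = 25.875 − 0.125y_{West}, so y_{West} = 25.875 / 1.125 = 23.
Price P = 257 − 46 = 211.
West's profit: (211 − 50)·23 − 3(23)² = 2116.

2116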